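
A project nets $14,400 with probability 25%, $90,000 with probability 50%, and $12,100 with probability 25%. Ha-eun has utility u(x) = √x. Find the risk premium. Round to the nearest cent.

$8,568.75

E[u] = 0.25·√14400 + 0.5·√90000 + 0.25·√12100 = 0.25·120 + 0.5·300 + 0.25·110 = 207.5
CE = (207.5)² = 43056.25
Risk premium = EV − CE = 51625 − 43056.25 = 8568.75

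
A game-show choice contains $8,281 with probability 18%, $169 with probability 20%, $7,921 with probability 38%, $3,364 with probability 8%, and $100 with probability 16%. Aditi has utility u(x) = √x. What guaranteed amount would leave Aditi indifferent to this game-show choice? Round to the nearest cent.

$3,485.72

E[u] = 0.18·√8281 + 0.2·√169 + 0.38·√7921 + 0.08·√3364 + 0.16·√100 = 0.18·91 + 0.2·13 + 0.38·89 + 0.08·58 + 0.16·10 = 59.04
CE = (59.04)² = 3485.7216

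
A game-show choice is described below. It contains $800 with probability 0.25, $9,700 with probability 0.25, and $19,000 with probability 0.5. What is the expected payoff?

$12,125

EV = 0.25 × 800 + 0.25 × 9700 + 0.5 × 19000 = 200 + 2425 + 9500 = 12125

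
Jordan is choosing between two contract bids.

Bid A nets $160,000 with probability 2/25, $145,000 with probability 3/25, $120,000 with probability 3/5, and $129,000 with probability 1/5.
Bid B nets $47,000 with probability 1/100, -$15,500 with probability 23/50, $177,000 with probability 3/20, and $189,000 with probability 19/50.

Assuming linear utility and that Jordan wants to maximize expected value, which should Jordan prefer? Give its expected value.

Bid A ($128,000)

Bid A = 2/25 × 160000 + 3/25 × 145000 + 3/5 × 120000 + 1/5 × 129000 = 12800 + 17400 + 72000 + 25800 = 128000
Bid B = 1/100 × 47000 + 23/50 × (-15500) + 3/20 × 177000 + 19/50 × 189000 = 470 − 7130 + 26550 + 71820 = 91710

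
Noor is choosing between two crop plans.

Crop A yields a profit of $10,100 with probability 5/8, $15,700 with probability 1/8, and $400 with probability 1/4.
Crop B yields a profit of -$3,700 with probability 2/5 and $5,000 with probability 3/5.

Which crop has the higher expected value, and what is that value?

Crop A ($8,375)

Crop A = 5/8 × 10100 + 1/8 × 15700 + 1/4 × 400 = 6312.5 + 1962.5 + 100 = 8375
Crop B = 2/5 × (-3700) + 3/5 × 5000 = -1480 + 3000 = 1520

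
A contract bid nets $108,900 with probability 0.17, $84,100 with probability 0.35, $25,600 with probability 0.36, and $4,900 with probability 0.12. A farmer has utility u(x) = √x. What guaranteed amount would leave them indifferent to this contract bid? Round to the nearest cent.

$49,996.96

E[u] = 0.17·√108900 + 0.35·√84100 + 0.36·√25600 + 0.12·√4900 = 0.17·330 + 0.35·290 + 0.36·160 + 0.12·70 = 223.6
CE = (223.6)² = 49996.96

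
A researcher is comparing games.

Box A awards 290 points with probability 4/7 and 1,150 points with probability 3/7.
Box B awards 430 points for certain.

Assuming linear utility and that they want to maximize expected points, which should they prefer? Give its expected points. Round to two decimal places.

Box A = 4/7 × 290 + 3/7 × 1150 = 165.7143 + 492.8571 = 658.5714
Box B: 430 (certain)

Box A (658.57 points)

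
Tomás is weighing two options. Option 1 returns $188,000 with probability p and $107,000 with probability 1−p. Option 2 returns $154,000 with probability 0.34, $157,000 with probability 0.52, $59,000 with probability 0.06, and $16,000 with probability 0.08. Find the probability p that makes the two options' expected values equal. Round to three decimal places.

EV(Option 2) = 0.34 × 154000 + 0.52 × 157000 + 0.06 × 59000 + 0.08 × 16000 = 52360 + 81640 + 3540 + 1280 = 138820
p·188000 + (1−p)·107000 = 138820
81000p + 107000 = 138820
p = (138820 − 107000) / 81000

p = 0.393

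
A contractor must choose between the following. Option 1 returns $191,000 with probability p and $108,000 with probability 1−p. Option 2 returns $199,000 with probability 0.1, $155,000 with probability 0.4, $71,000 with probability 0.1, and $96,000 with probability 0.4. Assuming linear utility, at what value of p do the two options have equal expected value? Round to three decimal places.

p = 0.234

EV(Option 2) = 0.1 × 199000 + 0.4 × 155000 + 0.1 × 71000 + 0.4 × 96000 = 19900 + 62000 + 7100 + 38400 = 127400
p·191000 + (1−p)·108000 = 127400
83000p + 108000 = 127400
p = (127400 − 108000) / 83000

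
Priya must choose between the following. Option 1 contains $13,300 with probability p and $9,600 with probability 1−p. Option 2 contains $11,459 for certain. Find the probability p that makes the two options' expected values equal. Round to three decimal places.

p·13300 + (1−p)·9600 = 11459
3700p + 9600 = 11459
p = (11459 − 9600) / 3700

p = 0.502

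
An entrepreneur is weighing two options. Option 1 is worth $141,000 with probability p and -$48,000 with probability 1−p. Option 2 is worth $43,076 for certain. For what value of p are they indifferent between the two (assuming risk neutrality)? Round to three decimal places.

p·141000 + (1−p)·(-48000) = 43076
189000p − 48000 = 43076
p = (43076 + 48000) / 189000

p = 0.482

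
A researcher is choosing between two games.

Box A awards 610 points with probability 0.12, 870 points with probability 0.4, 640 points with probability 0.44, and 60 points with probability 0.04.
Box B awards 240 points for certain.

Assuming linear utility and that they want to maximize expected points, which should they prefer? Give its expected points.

Box A (705.2 points)

Box A = 0.12 × 610 + 0.4 × 870 + 0.44 × 640 + 0.04 × 60 = 73.2 + 348 + 281.6 + 2.4 = 705.2
Box B: 240 (certain)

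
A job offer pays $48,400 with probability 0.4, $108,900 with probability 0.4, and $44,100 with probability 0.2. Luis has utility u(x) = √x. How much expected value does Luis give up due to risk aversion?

E[u] = 0.4·√48400 + 0.4·√108900 + 0.2·√44100 = 0.4·220 + 0.4·330 + 0.2·210 = 262
CE = (262)² = 68644
Risk premium = EV − CE = 71740 − 68644 = 3096

$3,096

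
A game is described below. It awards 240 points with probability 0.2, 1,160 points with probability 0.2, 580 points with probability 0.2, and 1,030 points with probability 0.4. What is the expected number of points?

808 points

EV = 0.2 × 240 + 0.2 × 1160 + 0.2 × 580 + 0.4 × 1030 = 48 + 232 + 116 + 412 = 808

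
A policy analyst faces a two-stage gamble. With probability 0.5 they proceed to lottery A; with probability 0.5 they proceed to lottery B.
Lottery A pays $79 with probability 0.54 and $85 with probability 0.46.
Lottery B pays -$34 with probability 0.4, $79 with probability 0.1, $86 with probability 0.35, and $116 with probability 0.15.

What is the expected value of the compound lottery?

$61.78

EV(A) = 0.54 × 79 + 0.46 × 85 = 42.66 + 39.1 = 81.76
EV(B) = 0.4 × (-34) + 0.1 × 79 + 0.35 × 86 + 0.15 × 116 = -13.6 + 7.9 + 30.1 + 17.4 = 41.8
Overall = 0.5 × 81.76 + 0.5 × 41.8 = 40.88 + 20.9 = 61.78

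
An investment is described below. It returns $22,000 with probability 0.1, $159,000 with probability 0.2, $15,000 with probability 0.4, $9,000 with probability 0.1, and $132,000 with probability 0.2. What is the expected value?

EV = 0.1 × 22000 + 0.2 × 159000 + 0.4 × 15000 + 0.1 × 9000 + 0.2 × 132000 = 2200 + 31800 + 6000 + 900 + 26400 = 67300

$67,300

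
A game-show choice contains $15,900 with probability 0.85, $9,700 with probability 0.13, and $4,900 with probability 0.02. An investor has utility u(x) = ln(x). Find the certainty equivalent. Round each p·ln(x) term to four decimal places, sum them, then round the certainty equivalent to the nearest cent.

$14,563.88

E[u] = 0.85·ln(15900) + 0.13·ln(9700) + 0.02·ln(4900) = 8.2230 + 1.1934 + 0.1699 = 9.5863
CE = e^9.5863 ≈ 14563.88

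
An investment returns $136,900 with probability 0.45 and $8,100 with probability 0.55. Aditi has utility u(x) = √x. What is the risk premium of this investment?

E[u] = 0.45·√136900 + 0.55·√8100 = 0.45·370 + 0.55·90 = 216
CE = (216)² = 46656
Risk premium = EV − CE = 66060 − 46656 = 19404

$19,404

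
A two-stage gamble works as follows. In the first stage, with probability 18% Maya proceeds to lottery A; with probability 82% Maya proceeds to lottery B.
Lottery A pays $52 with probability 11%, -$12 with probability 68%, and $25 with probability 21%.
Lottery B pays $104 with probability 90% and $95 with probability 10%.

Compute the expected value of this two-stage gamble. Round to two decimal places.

$85.05

EV(A) = 0.11 × 52 + 0.68 × (-12) + 0.21 × 25 = 5.72 − 8.16 + 5.25 = 2.81
EV(B) = 0.9 × 104 + 0.1 × 95 = 93.6 + 9.5 = 103.1
Overall = 0.18 × 2.81 + 0.82 × 103.1 = 0.5058 + 84.542 = 85.0478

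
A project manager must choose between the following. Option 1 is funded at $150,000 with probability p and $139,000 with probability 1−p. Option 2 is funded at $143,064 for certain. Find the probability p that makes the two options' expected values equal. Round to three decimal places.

p·150000 + (1−p)·139000 = 143064
11000p + 139000 = 143064
p = (143064 − 139000) / 11000

p = 0.369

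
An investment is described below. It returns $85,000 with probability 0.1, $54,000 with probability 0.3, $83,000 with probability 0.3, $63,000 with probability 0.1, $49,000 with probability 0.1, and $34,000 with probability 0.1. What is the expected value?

EV = 0.1 × 85000 + 0.3 × 54000 + 0.3 × 83000 + 0.1 × 63000 + 0.1 × 49000 + 0.1 × 34000 = 8500 + 16200 + 24900 + 6300 + 4900 + 3400 = 64200

$64,200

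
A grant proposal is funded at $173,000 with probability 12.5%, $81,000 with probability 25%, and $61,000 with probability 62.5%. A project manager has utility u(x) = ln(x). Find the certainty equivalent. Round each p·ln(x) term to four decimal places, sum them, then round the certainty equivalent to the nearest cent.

$74,592.85

E[u] = 0.125·ln(173000) + 0.25·ln(81000) + 0.625·ln(61000) = 1.5076 + 2.8256 + 6.8866 = 11.2198
CE = e^11.2198 ≈ 74592.85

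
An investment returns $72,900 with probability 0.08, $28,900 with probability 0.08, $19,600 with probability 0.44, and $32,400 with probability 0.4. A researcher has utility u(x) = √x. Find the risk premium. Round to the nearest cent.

$1,234.56

E[u] = 0.08·√72900 + 0.08·√28900 + 0.44·√19600 + 0.4·√32400 = 0.08·270 + 0.08·170 + 0.44·140 + 0.4·180 = 168.8
CE = (168.8)² = 28493.44
Risk premium = EV − CE = 29728 − 28493.44 = 1234.56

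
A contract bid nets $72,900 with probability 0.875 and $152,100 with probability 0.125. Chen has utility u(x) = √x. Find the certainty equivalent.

E[u] = 0.875·√72900 + 0.125·√152100 = 0.875·270 + 0.125·390 = 285
CE = (285)² = 81225

$81,225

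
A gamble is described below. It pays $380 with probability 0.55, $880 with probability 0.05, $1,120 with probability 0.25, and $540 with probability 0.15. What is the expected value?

EV = 0.55 × 380 + 0.05 × 880 + 0.25 × 1120 + 0.15 × 540 = 209 + 44 + 280 + 81 = 614

$614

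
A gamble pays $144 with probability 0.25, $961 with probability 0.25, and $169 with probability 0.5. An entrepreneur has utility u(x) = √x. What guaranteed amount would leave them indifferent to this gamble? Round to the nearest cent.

E[u] = 0.25·√144 + 0.25·√961 + 0.5·√169 = 0.25·12 + 0.25·31 + 0.5·13 = 17.25
CE = (17.25)² = 297.5625

$297.56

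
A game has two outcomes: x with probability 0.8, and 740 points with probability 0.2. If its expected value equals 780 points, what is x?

0.8·x + 0.2·740 = 780
0.8·x = 780 − 148 = 632
x = 632 / 0.8 = 790

x = 790 points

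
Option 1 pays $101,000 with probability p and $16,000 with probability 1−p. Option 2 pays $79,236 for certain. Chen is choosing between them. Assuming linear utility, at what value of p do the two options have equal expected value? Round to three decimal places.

p = 0.744

p·101000 + (1−p)·16000 = 79236
85000p + 16000 = 79236
p = (79236 − 16000) / 85000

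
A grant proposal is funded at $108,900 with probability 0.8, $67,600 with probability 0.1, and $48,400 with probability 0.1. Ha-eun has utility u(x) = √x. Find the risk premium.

$1,376

E[u] = 0.8·√108900 + 0.1·√67600 + 0.1·√48400 = 0.8·330 + 0.1·260 + 0.1·220 = 312
CE = (312)² = 97344
Risk premium = EV − CE = 98720 − 97344 = 1376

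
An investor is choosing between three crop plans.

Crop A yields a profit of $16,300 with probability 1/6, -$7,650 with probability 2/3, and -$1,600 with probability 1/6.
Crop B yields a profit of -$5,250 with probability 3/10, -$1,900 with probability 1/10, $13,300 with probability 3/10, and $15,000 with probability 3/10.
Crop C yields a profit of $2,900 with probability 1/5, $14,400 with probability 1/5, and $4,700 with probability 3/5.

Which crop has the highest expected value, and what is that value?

Crop A = 1/6 × 16300 + 2/3 × (-7650) + 1/6 × (-1600) = 2716.6667 − 5100 − 266.6667 = -2650
Crop B = 3/10 × (-5250) + 1/10 × (-1900) + 3/10 × 13300 + 3/10 × 15000 = -1575 − 190 + 3990 + 4500 = 6725
Crop C = 1/5 × 2900 + 1/5 × 14400 + 3/5 × 4700 = 580 + 2880 + 2820 = 6280

Crop B ($6,725)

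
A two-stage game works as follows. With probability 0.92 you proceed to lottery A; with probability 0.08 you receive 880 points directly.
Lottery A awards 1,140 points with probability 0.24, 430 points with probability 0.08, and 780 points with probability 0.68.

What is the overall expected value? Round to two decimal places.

EV(A) = 0.24 × 1140 + 0.08 × 430 + 0.68 × 780 = 273.6 + 34.4 + 530.4 = 838.4
Branch B: 880 (certain)
Overall = 0.92 × 838.4 + 0.08 × 880 = 771.328 + 70.4 = 841.728

841.73 points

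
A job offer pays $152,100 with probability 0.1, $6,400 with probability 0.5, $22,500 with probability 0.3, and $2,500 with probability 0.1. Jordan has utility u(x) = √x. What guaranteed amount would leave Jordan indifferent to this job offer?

$16,641

E[u] = 0.1·√152100 + 0.5·√6400 + 0.3·√22500 + 0.1·√2500 = 0.1·390 + 0.5·80 + 0.3·150 + 0.1·50 = 129
CE = (129)² = 16641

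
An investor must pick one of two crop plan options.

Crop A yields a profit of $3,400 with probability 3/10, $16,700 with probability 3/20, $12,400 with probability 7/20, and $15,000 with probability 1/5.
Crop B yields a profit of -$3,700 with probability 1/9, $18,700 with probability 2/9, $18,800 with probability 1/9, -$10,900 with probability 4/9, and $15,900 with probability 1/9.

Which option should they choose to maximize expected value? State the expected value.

Crop A = 3/10 × 3400 + 3/20 × 16700 + 7/20 × 12400 + 1/5 × 15000 = 1020 + 2505 + 4340 + 3000 = 10865
Crop B = 1/9 × (-3700) + 2/9 × 18700 + 1/9 × 18800 + 4/9 × (-10900) + 1/9 × 15900 = -411.1111 + 4155.5556 + 2088.8889 − 4844.4444 + 1766.6667 = 2755.5556

Crop A ($10,865)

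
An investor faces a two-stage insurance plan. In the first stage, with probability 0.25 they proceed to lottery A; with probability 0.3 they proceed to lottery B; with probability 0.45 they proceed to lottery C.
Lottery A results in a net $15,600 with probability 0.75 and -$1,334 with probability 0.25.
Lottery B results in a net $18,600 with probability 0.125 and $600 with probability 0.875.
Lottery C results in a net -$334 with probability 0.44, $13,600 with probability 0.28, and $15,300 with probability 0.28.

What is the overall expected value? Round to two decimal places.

EV(A) = 0.75 × 15600 + 0.25 × (-1334) = 11700 − 333.5 = 11366.5
EV(B) = 0.125 × 18600 + 0.875 × 600 = 2325 + 525 = 2850
EV(C) = 0.44 × (-334) + 0.28 × 13600 + 0.28 × 15300 = -146.96 + 3808 + 4284 = 7945.04
Overall = 0.25 × 11366.5 + 0.3 × 2850 + 0.45 × 7945.04 = 2841.625 + 855 + 3575.268 = 7271.893

$7,271.89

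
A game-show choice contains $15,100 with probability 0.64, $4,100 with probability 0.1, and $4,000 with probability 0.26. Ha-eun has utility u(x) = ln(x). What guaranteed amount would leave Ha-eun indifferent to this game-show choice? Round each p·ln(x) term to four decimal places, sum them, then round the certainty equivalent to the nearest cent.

$9,384.36

E[u] = 0.64·ln(15100) + 0.1·ln(4100) + 0.26·ln(4000) = 6.1584 + 0.8319 + 2.1565 = 9.1468
CE = e^9.1468 ≈ 9384.36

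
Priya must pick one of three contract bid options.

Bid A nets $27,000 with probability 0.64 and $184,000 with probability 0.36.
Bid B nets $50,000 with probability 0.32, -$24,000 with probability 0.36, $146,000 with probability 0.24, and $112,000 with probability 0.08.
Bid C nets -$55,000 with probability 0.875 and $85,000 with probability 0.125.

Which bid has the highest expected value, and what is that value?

Bid A ($83,520)

Bid A = 0.64 × 27000 + 0.36 × 184000 = 17280 + 66240 = 83520
Bid B = 0.32 × 50000 + 0.36 × (-24000) + 0.24 × 146000 + 0.08 × 112000 = 16000 − 8640 + 35040 + 8960 = 51360
Bid C = 0.875 × (-55000) + 0.125 × 85000 = -48125 + 10625 = -37500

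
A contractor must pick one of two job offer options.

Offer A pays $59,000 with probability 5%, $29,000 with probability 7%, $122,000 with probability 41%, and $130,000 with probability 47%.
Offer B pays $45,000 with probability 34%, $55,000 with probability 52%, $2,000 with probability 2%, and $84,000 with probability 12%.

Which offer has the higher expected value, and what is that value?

Offer A ($116,100)

Offer A = 0.05 × 59000 + 0.07 × 29000 + 0.41 × 122000 + 0.47 × 130000 = 2950 + 2030 + 50020 + 61100 = 116100
Offer B = 0.34 × 45000 + 0.52 × 55000 + 0.02 × 2000 + 0.12 × 84000 = 15300 + 28600 + 40 + 10080 = 54020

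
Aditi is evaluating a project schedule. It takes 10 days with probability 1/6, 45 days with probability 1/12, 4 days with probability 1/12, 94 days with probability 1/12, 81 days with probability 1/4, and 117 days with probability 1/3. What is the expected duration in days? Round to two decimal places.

EV = 1/6 × 10 + 1/12 × 45 + 1/12 × 4 + 1/12 × 94 + 1/4 × 81 + 1/3 × 117 = 1.6667 + 3.75 + 0.3333 + 7.8333 + 20.25 + 39 = 72.8333

72.83 days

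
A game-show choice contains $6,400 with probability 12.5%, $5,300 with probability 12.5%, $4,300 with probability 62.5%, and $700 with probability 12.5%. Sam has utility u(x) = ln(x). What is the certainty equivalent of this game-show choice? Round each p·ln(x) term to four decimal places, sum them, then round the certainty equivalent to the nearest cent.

E[u] = 0.125·ln(6400) + 0.125·ln(5300) + 0.625·ln(4300) + 0.125·ln(700) = 1.0955 + 1.0719 + 5.2290 + 0.8189 = 8.2153
CE = e^8.2153 ≈ 3697.09

$3,697.09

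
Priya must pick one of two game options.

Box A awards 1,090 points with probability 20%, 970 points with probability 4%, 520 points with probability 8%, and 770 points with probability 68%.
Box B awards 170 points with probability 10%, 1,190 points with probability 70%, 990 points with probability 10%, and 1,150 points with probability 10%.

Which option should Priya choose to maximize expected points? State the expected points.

Box A = 0.2 × 1090 + 0.04 × 970 + 0.08 × 520 + 0.68 × 770 = 218 + 38.8 + 41.6 + 523.6 = 822
Box B = 0.1 × 170 + 0.7 × 1190 + 0.1 × 990 + 0.1 × 1150 = 17 + 833 + 99 + 115 = 1064

Box B (1,064 points)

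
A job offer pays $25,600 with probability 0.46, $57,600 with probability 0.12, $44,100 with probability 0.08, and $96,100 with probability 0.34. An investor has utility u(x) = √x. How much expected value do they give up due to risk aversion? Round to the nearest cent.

$4,444.84

E[u] = 0.46·√25600 + 0.12·√57600 + 0.08·√44100 + 0.34·√96100 = 0.46·160 + 0.12·240 + 0.08·210 + 0.34·310 = 224.6
CE = (224.6)² = 50445.16
Risk premium = EV − CE = 54890 − 50445.16 = 4444.84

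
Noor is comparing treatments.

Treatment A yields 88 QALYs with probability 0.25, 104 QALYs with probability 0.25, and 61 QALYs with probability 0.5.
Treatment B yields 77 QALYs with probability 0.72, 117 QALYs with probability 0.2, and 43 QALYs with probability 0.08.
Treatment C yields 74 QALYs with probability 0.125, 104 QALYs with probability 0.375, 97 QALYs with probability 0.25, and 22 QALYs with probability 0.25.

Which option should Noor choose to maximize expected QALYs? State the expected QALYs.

Treatment A = 0.25 × 88 + 0.25 × 104 + 0.5 × 61 = 22 + 26 + 30.5 = 78.5
Treatment B = 0.72 × 77 + 0.2 × 117 + 0.08 × 43 = 55.44 + 23.4 + 3.44 = 82.28
Treatment C = 0.125 × 74 + 0.375 × 104 + 0.25 × 97 + 0.25 × 22 = 9.25 + 39 + 24.25 + 5.5 = 78

Treatment B (82.28 QALYs)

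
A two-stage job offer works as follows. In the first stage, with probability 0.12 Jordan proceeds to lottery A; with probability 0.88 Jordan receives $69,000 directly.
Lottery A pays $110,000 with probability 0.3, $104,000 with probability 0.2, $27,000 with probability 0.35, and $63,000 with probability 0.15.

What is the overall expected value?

EV(A) = 0.3 × 110000 + 0.2 × 104000 + 0.35 × 27000 + 0.15 × 63000 = 33000 + 20800 + 9450 + 9450 = 72700
Branch B: 69000 (certain)
Overall = 0.12 × 72700 + 0.88 × 69000 = 8724 + 60720 = 69444

$69,444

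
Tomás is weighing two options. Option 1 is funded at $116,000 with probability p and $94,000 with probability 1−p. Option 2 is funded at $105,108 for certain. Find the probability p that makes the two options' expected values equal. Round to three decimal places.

p = 0.505

p·116000 + (1−p)·94000 = 105108
22000p + 94000 = 105108
p = (105108 − 94000) / 22000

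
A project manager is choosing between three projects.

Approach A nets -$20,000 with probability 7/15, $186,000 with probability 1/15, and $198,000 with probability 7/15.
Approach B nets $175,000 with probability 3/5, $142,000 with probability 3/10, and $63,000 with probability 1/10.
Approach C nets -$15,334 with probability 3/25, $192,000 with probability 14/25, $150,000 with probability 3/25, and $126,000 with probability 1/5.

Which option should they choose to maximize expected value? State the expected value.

Approach A = 7/15 × (-20000) + 1/15 × 186000 + 7/15 × 198000 = -9333.3333 + 12400 + 92400 = 95466.6667
Approach B = 3/5 × 175000 + 3/10 × 142000 + 1/10 × 63000 = 105000 + 42600 + 6300 = 153900
Approach C = 3/25 × (-15334) + 14/25 × 192000 + 3/25 × 150000 + 1/5 × 126000 = -1840.08 + 107520 + 18000 + 25200 = 148879.92

Approach B ($153,900)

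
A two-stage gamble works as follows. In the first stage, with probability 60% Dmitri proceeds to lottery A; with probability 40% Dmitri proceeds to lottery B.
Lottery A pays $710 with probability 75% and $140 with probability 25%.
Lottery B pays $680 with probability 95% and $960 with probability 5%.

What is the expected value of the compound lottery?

EV(A) = 0.75 × 710 + 0.25 × 140 = 532.5 + 35 = 567.5
EV(B) = 0.95 × 680 + 0.05 × 960 = 646 + 48 = 694
Overall = 0.6 × 567.5 + 0.4 × 694 = 340.5 + 277.6 = 618.1

$618.10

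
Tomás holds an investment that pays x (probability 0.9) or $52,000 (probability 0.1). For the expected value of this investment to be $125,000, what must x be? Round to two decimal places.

0.9·x + 0.1·52000 = 125000
0.9·x = 125000 − 5200 = 119800
x = 119800 / 0.9 = 133111.1111

x = $133,111.11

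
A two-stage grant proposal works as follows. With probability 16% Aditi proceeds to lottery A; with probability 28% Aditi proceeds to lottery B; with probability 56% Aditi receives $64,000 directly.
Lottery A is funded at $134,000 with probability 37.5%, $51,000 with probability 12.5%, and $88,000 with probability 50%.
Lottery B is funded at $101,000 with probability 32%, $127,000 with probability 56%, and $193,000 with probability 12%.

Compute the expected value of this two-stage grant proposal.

$87,388

EV(A) = 0.375 × 134000 + 0.125 × 51000 + 0.5 × 88000 = 50250 + 6375 + 44000 = 100625
EV(B) = 0.32 × 101000 + 0.56 × 127000 + 0.12 × 193000 = 32320 + 71120 + 23160 = 126600
Branch C: 64000 (certain)
Overall = 0.16 × 100625 + 0.28 × 126600 + 0.56 × 64000 = 16100 + 35448 + 35840 = 87388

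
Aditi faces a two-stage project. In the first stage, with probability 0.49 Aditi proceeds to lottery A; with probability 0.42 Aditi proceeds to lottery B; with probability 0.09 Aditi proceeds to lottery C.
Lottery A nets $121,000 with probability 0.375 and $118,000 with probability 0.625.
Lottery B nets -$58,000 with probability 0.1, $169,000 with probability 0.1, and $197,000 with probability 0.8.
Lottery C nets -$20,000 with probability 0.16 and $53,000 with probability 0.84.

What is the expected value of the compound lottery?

EV(A) = 0.375 × 121000 + 0.625 × 118000 = 45375 + 73750 = 119125
EV(B) = 0.1 × (-58000) + 0.1 × 169000 + 0.8 × 197000 = -5800 + 16900 + 157600 = 168700
EV(C) = 0.16 × (-20000) + 0.84 × 53000 = -3200 + 44520 = 41320
Overall = 0.49 × 119125 + 0.42 × 168700 + 0.09 × 41320 = 58371.25 + 70854 + 3718.8 = 132944.05

$132,944.05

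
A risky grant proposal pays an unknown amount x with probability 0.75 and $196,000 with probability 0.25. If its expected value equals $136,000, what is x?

x = $116,000

0.75·x + 0.25·196000 = 136000
0.75·x = 136000 − 49000 = 87000
x = 87000 / 0.75 = 116000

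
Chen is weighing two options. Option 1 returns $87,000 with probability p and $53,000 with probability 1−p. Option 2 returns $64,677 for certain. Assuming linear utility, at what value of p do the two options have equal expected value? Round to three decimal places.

p = 0.343

p·87000 + (1−p)·53000 = 64677
34000p + 53000 = 64677
p = (64677 − 53000) / 34000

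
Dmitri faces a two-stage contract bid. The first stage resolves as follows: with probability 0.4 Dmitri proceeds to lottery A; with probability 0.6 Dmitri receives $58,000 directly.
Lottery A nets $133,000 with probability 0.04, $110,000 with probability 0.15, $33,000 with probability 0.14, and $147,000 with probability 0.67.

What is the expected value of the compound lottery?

EV(A) = 0.04 × 133000 + 0.15 × 110000 + 0.14 × 33000 + 0.67 × 147000 = 5320 + 16500 + 4620 + 98490 = 124930
Branch B: 58000 (certain)
Overall = 0.4 × 124930 + 0.6 × 58000 = 49972 + 34800 = 84772

$84,772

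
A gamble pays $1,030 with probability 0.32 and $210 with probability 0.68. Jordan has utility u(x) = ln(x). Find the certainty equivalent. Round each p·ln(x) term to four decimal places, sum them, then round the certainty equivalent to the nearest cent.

$349.29

E[u] = 0.32·ln(1030) + 0.68·ln(210) = 2.2199 + 3.6360 = 5.8559
CE = e^5.8559 ≈ 349.29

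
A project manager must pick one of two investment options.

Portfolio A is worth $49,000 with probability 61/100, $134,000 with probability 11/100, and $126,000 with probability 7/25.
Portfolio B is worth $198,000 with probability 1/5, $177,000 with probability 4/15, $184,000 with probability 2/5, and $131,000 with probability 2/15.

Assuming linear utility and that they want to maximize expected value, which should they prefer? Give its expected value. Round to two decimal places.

Portfolio A = 61/100 × 49000 + 11/100 × 134000 + 7/25 × 126000 = 29890 + 14740 + 35280 = 79910
Portfolio B = 1/5 × 198000 + 4/15 × 177000 + 2/5 × 184000 + 2/15 × 131000 = 39600 + 47200 + 73600 + 17466.6667 = 177866.6667

Portfolio B ($177,866.67)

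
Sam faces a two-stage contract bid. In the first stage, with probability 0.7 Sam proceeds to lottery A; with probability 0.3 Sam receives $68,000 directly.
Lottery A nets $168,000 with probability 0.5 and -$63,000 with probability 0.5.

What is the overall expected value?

EV(A) = 0.5 × 168000 + 0.5 × (-63000) = 84000 − 31500 = 52500
Branch B: 68000 (certain)
Overall = 0.7 × 52500 + 0.3 × 68000 = 36750 + 20400 = 57150

$57,150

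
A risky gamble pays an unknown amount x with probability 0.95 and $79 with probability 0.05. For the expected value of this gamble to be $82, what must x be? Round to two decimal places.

x = $82.16

0.95·x + 0.05·79 = 82
0.95·x = 82 − 3.95 = 78.05
x = 78.05 / 0.95 = 82.1579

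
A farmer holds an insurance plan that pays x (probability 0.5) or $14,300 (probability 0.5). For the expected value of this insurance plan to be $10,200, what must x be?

0.5·x + 0.5·14300 = 10200
0.5·x = 10200 − 7150 = 3050
x = 3050 / 0.5 = 6100

x = $6,100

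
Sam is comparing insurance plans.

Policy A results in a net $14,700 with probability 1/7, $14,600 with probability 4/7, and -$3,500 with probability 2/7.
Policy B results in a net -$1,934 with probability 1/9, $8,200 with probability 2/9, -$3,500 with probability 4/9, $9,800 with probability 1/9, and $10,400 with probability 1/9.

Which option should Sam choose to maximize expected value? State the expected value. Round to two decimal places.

Policy A = 1/7 × 14700 + 4/7 × 14600 + 2/7 × (-3500) = 2100 + 8342.8571 − 1000 = 9442.8571
Policy B = 1/9 × (-1934) + 2/9 × 8200 + 4/9 × (-3500) + 1/9 × 9800 + 1/9 × 10400 = -214.8889 + 1822.2222 − 1555.5556 + 1088.8889 + 1155.5556 = 2296.2222

Policy A ($9,442.86)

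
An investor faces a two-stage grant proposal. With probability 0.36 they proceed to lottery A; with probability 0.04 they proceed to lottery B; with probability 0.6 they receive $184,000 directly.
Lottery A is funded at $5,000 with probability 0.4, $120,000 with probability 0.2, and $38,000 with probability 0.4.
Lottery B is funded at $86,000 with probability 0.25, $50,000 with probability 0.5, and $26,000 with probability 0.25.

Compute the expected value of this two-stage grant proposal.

$127,352

EV(A) = 0.4 × 5000 + 0.2 × 120000 + 0.4 × 38000 = 2000 + 24000 + 15200 = 41200
EV(B) = 0.25 × 86000 + 0.5 × 50000 + 0.25 × 26000 = 21500 + 25000 + 6500 = 53000
Branch C: 184000 (certain)
Overall = 0.36 × 41200 + 0.04 × 53000 + 0.6 × 184000 = 14832 + 2120 + 110400 = 127352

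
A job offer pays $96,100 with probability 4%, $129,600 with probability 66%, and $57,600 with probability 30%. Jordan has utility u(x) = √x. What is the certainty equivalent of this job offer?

E[u] = 0.04·√96100 + 0.66·√129600 + 0.3·√57600 = 0.04·310 + 0.66·360 + 0.3·240 = 322
CE = (322)² = 103684

$103,684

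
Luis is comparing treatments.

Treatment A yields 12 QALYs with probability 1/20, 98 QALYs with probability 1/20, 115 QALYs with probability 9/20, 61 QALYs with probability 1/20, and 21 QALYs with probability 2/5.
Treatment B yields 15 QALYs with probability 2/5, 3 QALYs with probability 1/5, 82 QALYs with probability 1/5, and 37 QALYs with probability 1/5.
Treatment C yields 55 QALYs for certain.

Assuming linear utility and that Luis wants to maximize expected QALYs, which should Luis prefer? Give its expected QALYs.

Treatment A (68.7 QALYs)

Treatment A = 1/20 × 12 + 1/20 × 98 + 9/20 × 115 + 1/20 × 61 + 2/5 × 21 = 0.6 + 4.9 + 51.75 + 3.05 + 8.4 = 68.7
Treatment B = 2/5 × 15 + 1/5 × 3 + 1/5 × 82 + 1/5 × 37 = 6 + 0.6 + 16.4 + 7.4 = 30.4
Treatment C: 55 (certain)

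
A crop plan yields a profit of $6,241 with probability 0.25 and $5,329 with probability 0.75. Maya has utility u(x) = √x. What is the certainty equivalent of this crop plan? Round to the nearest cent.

E[u] = 0.25·√6241 + 0.75·√5329 = 0.25·79 + 0.75·73 = 74.5
CE = (74.5)² = 5550.25

$5,550.25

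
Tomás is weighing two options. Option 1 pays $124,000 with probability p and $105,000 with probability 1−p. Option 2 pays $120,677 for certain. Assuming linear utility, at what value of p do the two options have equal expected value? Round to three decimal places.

p·124000 + (1−p)·105000 = 120677
19000p + 105000 = 120677
p = (120677 − 105000) / 19000

p = 0.825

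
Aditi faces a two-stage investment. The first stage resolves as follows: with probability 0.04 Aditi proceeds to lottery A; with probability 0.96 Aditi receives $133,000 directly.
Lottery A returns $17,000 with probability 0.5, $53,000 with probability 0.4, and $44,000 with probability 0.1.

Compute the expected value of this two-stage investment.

EV(A) = 0.5 × 17000 + 0.4 × 53000 + 0.1 × 44000 = 8500 + 21200 + 4400 = 34100
Branch B: 133000 (certain)
Overall = 0.04 × 34100 + 0.96 × 133000 = 1364 + 127680 = 129044

$129,044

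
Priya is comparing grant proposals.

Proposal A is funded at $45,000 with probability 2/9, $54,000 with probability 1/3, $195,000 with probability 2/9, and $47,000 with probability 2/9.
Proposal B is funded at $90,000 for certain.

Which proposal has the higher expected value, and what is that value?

Proposal A = 2/9 × 45000 + 1/3 × 54000 + 2/9 × 195000 + 2/9 × 47000 = 10000 + 18000 + 43333.3333 + 10444.4444 = 81777.7778
Proposal B: 90000 (certain)

Proposal B ($90,000)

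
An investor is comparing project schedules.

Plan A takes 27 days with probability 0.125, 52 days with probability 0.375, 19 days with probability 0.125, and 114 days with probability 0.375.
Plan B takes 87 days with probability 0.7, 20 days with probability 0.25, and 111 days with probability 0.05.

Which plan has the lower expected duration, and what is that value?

Plan A (68 days)

Plan A = 0.125 × 27 + 0.375 × 52 + 0.125 × 19 + 0.375 × 114 = 3.375 + 19.5 + 2.375 + 42.75 = 68
Plan B = 0.7 × 87 + 0.25 × 20 + 0.05 × 111 = 60.9 + 5 + 5.55 = 71.45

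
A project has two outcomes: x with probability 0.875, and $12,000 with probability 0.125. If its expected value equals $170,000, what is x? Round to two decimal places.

0.875·x + 0.125·12000 = 170000
0.875·x = 170000 − 1500 = 168500
x = 168500 / 0.875 = 192571.4286

x = $192,571.43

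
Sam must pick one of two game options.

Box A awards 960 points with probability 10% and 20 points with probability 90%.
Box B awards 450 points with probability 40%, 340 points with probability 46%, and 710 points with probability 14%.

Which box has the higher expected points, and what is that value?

Box A = 0.1 × 960 + 0.9 × 20 = 96 + 18 = 114
Box B = 0.4 × 450 + 0.46 × 340 + 0.14 × 710 = 180 + 156.4 + 99.4 = 435.8

Box B (435.8 points)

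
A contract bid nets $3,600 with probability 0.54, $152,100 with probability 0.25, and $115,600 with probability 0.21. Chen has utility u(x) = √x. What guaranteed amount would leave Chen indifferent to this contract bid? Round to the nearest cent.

$40,521.69

E[u] = 0.54·√3600 + 0.25·√152100 + 0.21·√115600 = 0.54·60 + 0.25·390 + 0.21·340 = 201.3
CE = (201.3)² = 40521.69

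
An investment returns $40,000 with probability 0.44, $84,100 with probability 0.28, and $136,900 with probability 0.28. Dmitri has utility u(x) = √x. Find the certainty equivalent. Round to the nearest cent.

$74,419.84

E[u] = 0.44·√40000 + 0.28·√84100 + 0.28·√136900 = 0.44·200 + 0.28·290 + 0.28·370 = 272.8
CE = (272.8)² = 74419.84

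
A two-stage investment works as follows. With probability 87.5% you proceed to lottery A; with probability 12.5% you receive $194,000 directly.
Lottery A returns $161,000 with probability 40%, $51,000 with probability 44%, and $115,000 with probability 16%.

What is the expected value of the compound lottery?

EV(A) = 0.4 × 161000 + 0.44 × 51000 + 0.16 × 115000 = 64400 + 22440 + 18400 = 105240
Branch B: 194000 (certain)
Overall = 0.875 × 105240 + 0.125 × 194000 = 92085 + 24250 = 116335

$116,335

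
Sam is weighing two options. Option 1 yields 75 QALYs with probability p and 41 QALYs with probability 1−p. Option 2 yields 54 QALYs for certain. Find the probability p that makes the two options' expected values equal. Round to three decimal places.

p·75 + (1−p)·41 = 54
34p + 41 = 54
p = (54 − 41) / 34

p = 0.382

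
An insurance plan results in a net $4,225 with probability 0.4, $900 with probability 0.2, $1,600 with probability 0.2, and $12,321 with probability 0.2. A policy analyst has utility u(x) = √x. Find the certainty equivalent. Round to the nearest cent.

$3,868.84

E[u] = 0.4·√4225 + 0.2·√900 + 0.2·√1600 + 0.2·√12321 = 0.4·65 + 0.2·30 + 0.2·40 + 0.2·111 = 62.2
CE = (62.2)² = 3868.84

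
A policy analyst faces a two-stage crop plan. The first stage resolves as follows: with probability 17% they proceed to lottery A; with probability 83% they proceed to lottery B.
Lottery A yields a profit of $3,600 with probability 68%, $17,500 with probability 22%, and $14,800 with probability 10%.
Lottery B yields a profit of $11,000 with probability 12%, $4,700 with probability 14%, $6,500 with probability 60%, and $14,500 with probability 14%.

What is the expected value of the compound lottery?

$7,885.90

EV(A) = 0.68 × 3600 + 0.22 × 17500 + 0.1 × 14800 = 2448 + 3850 + 1480 = 7778
EV(B) = 0.12 × 11000 + 0.14 × 4700 + 0.6 × 6500 + 0.14 × 14500 = 1320 + 658 + 3900 + 2030 = 7908
Overall = 0.17 × 7778 + 0.83 × 7908 = 1322.26 + 6563.64 = 7885.9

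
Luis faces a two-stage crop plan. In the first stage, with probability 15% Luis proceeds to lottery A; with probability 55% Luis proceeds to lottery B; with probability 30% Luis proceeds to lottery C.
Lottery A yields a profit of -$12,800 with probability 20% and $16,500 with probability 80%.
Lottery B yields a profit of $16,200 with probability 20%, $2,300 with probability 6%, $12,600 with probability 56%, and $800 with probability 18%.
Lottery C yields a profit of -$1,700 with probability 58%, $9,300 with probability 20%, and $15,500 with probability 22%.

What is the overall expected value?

$8,699.10

EV(A) = 0.2 × (-12800) + 0.8 × 16500 = -2560 + 13200 = 10640
EV(B) = 0.2 × 16200 + 0.06 × 2300 + 0.56 × 12600 + 0.18 × 800 = 3240 + 138 + 7056 + 144 = 10578
EV(C) = 0.58 × (-1700) + 0.2 × 9300 + 0.22 × 15500 = -986 + 1860 + 3410 = 4284
Overall = 0.15 × 10640 + 0.55 × 10578 + 0.3 × 4284 = 1596 + 5817.9 + 1285.2 = 8699.1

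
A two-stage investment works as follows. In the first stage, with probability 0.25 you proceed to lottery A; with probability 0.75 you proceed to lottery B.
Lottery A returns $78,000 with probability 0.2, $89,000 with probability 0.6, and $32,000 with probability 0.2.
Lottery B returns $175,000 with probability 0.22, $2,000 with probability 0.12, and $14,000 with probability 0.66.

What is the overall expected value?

EV(A) = 0.2 × 78000 + 0.6 × 89000 + 0.2 × 32000 = 15600 + 53400 + 6400 = 75400
EV(B) = 0.22 × 175000 + 0.12 × 2000 + 0.66 × 14000 = 38500 + 240 + 9240 = 47980
Overall = 0.25 × 75400 + 0.75 × 47980 = 18850 + 35985 = 54835

$54,835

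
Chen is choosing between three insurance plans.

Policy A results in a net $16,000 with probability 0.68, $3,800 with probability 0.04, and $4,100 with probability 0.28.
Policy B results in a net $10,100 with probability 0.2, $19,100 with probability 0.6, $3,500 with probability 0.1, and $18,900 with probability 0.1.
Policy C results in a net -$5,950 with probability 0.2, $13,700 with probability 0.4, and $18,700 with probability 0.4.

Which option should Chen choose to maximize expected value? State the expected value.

Policy A = 0.68 × 16000 + 0.04 × 3800 + 0.28 × 4100 = 10880 + 152 + 1148 = 12180
Policy B = 0.2 × 10100 + 0.6 × 19100 + 0.1 × 3500 + 0.1 × 18900 = 2020 + 11460 + 350 + 1890 = 15720
Policy C = 0.2 × (-5950) + 0.4 × 13700 + 0.4 × 18700 = -1190 + 5480 + 7480 = 11770

Policy B ($15,720)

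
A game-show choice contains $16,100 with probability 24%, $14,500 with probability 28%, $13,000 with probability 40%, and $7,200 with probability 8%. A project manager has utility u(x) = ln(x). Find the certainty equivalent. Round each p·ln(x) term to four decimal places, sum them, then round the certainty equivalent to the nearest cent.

E[u] = 0.24·ln(16100) + 0.28·ln(14500) + 0.4·ln(13000) + 0.08·ln(7200) = 2.3248 + 2.6829 + 3.7891 + 0.7105 = 9.5073
CE = e^9.5073 ≈ 13457.61

$13,457.61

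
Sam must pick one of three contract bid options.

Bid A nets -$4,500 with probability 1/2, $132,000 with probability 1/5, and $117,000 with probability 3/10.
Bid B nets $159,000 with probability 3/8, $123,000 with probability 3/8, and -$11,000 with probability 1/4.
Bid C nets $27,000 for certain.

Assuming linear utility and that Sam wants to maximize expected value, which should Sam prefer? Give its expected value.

Bid B ($103,000)

Bid A = 1/2 × (-4500) + 1/5 × 132000 + 3/10 × 117000 = -2250 + 26400 + 35100 = 59250
Bid B = 3/8 × 159000 + 3/8 × 123000 + 1/4 × (-11000) = 59625 + 46125 − 2750 = 103000
Bid C: 27000 (certain)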